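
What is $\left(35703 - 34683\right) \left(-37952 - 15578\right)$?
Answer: $-54600600$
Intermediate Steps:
$\left(35703 - 34683\right) \left(-37952 - 15578\right) = 1020 \left(-37952 - 15578\right) = 1020 \left(-53530\right) = -54600600$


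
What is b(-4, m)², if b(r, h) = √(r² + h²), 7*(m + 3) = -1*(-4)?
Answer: 1073/49 ≈ 21.898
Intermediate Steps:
m = -17/7 (m = -3 + (-1*(-4))/7 = -3 + (⅐)*4 = -3 + 4/7 = -17/7 ≈ -2.4286)
b(r, h) = √(h² + r²)
b(-4, m)² = (√((-17/7)² + (-4)²))² = (√(289/49 + 16))² = (√(1073/49))² = (√1073/7)² = 1073/49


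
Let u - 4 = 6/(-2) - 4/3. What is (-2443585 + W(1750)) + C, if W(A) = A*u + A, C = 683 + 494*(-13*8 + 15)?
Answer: -7457104/3 ≈ -2.4857e+6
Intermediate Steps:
u = -⅓ (u = 4 + (6/(-2) - 4/3) = 4 + (6*(-½) - 4*⅓) = 4 + (-3 - 4/3) = 4 - 13/3 = -⅓ ≈ -0.33333)
C = -43283 (C = 683 + 494*(-104 + 15) = 683 + 494*(-89) = 683 - 43966 = -43283)
W(A) = 2*A/3 (W(A) = A*(-⅓) + A = -A/3 + A = 2*A/3)
(-2443585 + W(1750)) + C = (-2443585 + (⅔)*1750) - 43283 = (-2443585 + 3500/3) - 43283 = -7327255/3 - 43283 = -7457104/3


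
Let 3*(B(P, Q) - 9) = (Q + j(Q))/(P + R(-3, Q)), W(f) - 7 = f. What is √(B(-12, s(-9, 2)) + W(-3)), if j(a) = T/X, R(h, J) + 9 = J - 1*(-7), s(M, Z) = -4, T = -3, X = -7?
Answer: √207438/126 ≈ 3.6147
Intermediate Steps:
R(h, J) = -2 + J (R(h, J) = -9 + (J - 1*(-7)) = -9 + (J + 7) = -9 + (7 + J) = -2 + J)
W(f) = 7 + f
j(a) = 3/7 (j(a) = -3/(-7) = -3*(-⅐) = 3/7)
B(P, Q) = 9 + (3/7 + Q)/(3*(-2 + P + Q)) (B(P, Q) = 9 + ((Q + 3/7)/(P + (-2 + Q)))/3 = 9 + ((3/7 + Q)/(-2 + P + Q))/3 = 9 + (3/7 + Q)/(3*(-2 + P + Q)))
√(B(-12, s(-9, 2)) + W(-3)) = √((-375 + 189*(-12) + 196*(-4))/(21*(-2 - 12 - 4)) + (7 - 3)) = √((1/21)*(-375 - 2268 - 784)/(-18) + 4) = √((1/21)*(-1/18)*(-3427) + 4) = √(3427/378 + 4) = √(4939/378) = √207438/126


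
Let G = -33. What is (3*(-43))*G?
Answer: 4257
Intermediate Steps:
(3*(-43))*G = (3*(-43))*(-33) = -129*(-33) = 4257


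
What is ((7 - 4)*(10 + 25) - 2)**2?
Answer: 10609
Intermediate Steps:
((7 - 4)*(10 + 25) - 2)**2 = (3*35 - 2)**2 = (105 - 2)**2 = 103**2 = 10609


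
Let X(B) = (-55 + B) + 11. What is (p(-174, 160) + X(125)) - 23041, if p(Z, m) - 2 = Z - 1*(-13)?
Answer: -23119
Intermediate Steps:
p(Z, m) = 15 + Z (p(Z, m) = 2 + (Z - 1*(-13)) = 2 + (Z + 13) = 2 + (13 + Z) = 15 + Z)
X(B) = -44 + B
(p(-174, 160) + X(125)) - 23041 = ((15 - 174) + (-44 + 125)) - 23041 = (-159 + 81) - 23041 = -78 - 23041 = -23119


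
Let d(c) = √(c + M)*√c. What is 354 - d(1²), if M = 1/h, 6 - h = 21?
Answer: 354 - √210/15 ≈ 353.03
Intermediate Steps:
h = -15 (h = 6 - 1*21 = 6 - 21 = -15)
M = -1/15 (M = 1/(-15) = 1*(-1/15) = -1/15 ≈ -0.066667)
d(c) = √c*√(-1/15 + c) (d(c) = √(c - 1/15)*√c = √(-1/15 + c)*√c = √c*√(-1/15 + c))
354 - d(1²) = 354 - √15*√(1²)*√(-1 + 15*1²)/15 = 354 - √15*√1*√(-1 + 15*1)/15 = 354 - √15*√(-1 + 15)/15 = 354 - √15*√14/15 = 354 - √210/15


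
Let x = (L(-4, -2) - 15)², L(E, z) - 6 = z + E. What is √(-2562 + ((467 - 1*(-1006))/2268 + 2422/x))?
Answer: I*√1012327617/630 ≈ 50.503*I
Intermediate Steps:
L(E, z) = 6 + E + z (L(E, z) = 6 + (z + E) = 6 + (E + z) = 6 + E + z)
x = 225 (x = ((6 - 4 - 2) - 15)² = (0 - 15)² = (-15)² = 225)
√(-2562 + ((467 - 1*(-1006))/2268 + 2422/x)) = √(-2562 + ((467 - 1*(-1006))/2268 + 2422/225)) = √(-2562 + ((467 + 1006)*(1/2268) + 2422*(1/225))) = √(-2562 + (1473*(1/2268) + 2422/225)) = √(-2562 + (491/756 + 2422/225)) = √(-2562 + 215723/18900) = √(-48206077/18900) = I*√1012327617/630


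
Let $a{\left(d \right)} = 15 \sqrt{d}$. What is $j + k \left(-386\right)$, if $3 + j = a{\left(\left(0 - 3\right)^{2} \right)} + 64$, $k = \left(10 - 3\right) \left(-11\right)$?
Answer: $29828$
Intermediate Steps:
$k = -77$ ($k = 7 \left(-11\right) = -77$)
$j = 106$ ($j = -3 + \left(15 \sqrt{\left(0 - 3\right)^{2}} + 64\right) = -3 + \left(15 \sqrt{\left(-3\right)^{2}} + 64\right) = -3 + \left(15 \sqrt{9} + 64\right) = -3 + \left(15 \cdot 3 + 64\right) = -3 + \left(45 + 64\right) = -3 + 109 = 106$)
$j + k \left(-386\right) = 106 - -29722 = 106 + 29722 = 29828$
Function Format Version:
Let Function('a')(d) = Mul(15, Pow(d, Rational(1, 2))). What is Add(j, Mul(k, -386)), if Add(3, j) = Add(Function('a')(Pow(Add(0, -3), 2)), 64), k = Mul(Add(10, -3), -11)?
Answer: 29828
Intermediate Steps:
k = -77 (k = Mul(7, -11) = -77)
j = 106 (j = Add(-3, Add(Mul(15, Pow(Pow(Add(0, -3), 2), Rational(1, 2))), 64)) = Add(-3, Add(Mul(15, Pow(Pow(-3, 2), Rational(1, 2))), 64)) = Add(-3, Add(Mul(15, Pow(9, Rational(1, 2))), 64)) = Add(-3, Add(Mul(15, 3), 64)) = Add(-3, Add(45, 64)) = Add(-3, 109) = 106)
Add(j, Mul(k, -386)) = Add(106, Mul(-77, -386)) = Add(106, 29722) = 29828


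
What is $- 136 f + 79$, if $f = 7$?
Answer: $-873$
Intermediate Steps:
$- 136 f + 79 = \left(-136\right) 7 + 79 = -952 + 79 = -873$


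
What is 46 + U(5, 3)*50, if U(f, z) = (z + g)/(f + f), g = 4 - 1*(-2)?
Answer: 91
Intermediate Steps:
g = 6 (g = 4 + 2 = 6)
U(f, z) = (6 + z)/(2*f) (U(f, z) = (z + 6)/(f + f) = (6 + z)/((2*f)) = (6 + z)*(1/(2*f)) = (6 + z)/(2*f))
46 + U(5, 3)*50 = 46 + ((1/2)*(6 + 3)/5)*50 = 46 + ((1/2)*(1/5)*9)*50 = 46 + (9/10)*50 = 46 + 45 = 91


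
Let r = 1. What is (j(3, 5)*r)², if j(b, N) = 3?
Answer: 9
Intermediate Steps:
(j(3, 5)*r)² = (3*1)² = 3² = 9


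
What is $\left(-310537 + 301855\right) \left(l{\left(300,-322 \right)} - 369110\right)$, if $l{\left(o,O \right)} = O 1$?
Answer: $3207408624$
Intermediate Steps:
$l{\left(o,O \right)} = O$
$\left(-310537 + 301855\right) \left(l{\left(300,-322 \right)} - 369110\right) = \left(-310537 + 301855\right) \left(-322 - 369110\right) = \left(-8682\right) \left(-369432\right) = 3207408624$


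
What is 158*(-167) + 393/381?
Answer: -3350891/127 ≈ -26385.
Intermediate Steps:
158*(-167) + 393/381 = -26386 + 393*(1/381) = -26386 + 131/127 = -3350891/127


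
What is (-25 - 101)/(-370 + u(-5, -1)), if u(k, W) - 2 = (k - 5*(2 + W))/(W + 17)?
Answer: 336/983 ≈ 0.34181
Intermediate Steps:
u(k, W) = 2 + (-10 + k - 5*W)/(17 + W) (u(k, W) = 2 + (k - 5*(2 + W))/(W + 17) = 2 + (k + (-10 - 5*W))/(17 + W) = 2 + (-10 + k - 5*W)/(17 + W))
(-25 - 101)/(-370 + u(-5, -1)) = (-25 - 101)/(-370 + (24 - 5 - 3*(-1))/(17 - 1)) = -126/(-370 + (24 - 5 + 3)/16) = -126/(-370 + (1/16)*22) = -126/(-370 + 11/8) = -126/(-2949/8) = -126*(-8/2949) = 336/983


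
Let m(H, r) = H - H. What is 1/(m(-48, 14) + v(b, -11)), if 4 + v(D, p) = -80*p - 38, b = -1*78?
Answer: 1/838 ≈ 0.0011933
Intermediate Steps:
m(H, r) = 0
b = -78
v(D, p) = -42 - 80*p (v(D, p) = -4 + (-80*p - 38) = -4 + (-38 - 80*p) = -42 - 80*p)
1/(m(-48, 14) + v(b, -11)) = 1/(0 + (-42 - 80*(-11))) = 1/(0 + (-42 + 880)) = 1/(0 + 838) = 1/838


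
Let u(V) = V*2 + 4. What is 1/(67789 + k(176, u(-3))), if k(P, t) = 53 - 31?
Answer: 1/67811 ≈ 1.4747e-5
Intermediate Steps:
u(V) = 4 + 2*V (u(V) = 2*V + 4 = 4 + 2*V)
k(P, t) = 22
1/(67789 + k(176, u(-3))) = 1/(67789 + 22) = 1/67811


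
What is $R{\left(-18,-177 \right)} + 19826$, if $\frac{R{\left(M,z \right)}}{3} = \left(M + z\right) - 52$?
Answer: $19085$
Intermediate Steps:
$R{\left(M,z \right)} = -156 + 3 M + 3 z$ ($R{\left(M,z \right)} = 3 \left(\left(M + z\right) - 52\right) = 3 \left(-52 + M + z\right) = -156 + 3 M + 3 z$)
$R{\left(-18,-177 \right)} + 19826 = \left(-156 + 3 \left(-18\right) + 3 \left(-177\right)\right) + 19826 = \left(-156 - 54 - 531\right) + 19826 = -741 + 19826 = 19085$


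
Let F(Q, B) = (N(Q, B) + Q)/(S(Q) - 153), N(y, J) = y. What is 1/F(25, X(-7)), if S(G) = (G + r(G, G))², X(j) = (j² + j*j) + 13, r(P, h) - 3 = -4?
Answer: 423/50 ≈ 8.4600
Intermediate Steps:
r(P, h) = -1 (r(P, h) = 3 - 4 = -1)
X(j) = 13 + 2*j² (X(j) = (j² + j²) + 13 = 2*j² + 13 = 13 + 2*j²)
S(G) = (-1 + G)² (S(G) = (G - 1)² = (-1 + G)²)
F(Q, B) = 2*Q/(-153 + (-1 + Q)²) (F(Q, B) = (Q + Q)/((-1 + Q)² - 153) = (2*Q)/(-153 + (-1 + Q)²) = 2*Q/(-153 + (-1 + Q)²))
1/F(25, X(-7)) = 1/(2*25/(-153 + (-1 + 25)²)) = 1/(2*25/(-153 + 24²)) = 1/(2*25/(-153 + 576)) = 1/(2*25/423) = 1/(2*25*(1/423)) = 1/(50/423) = 423/50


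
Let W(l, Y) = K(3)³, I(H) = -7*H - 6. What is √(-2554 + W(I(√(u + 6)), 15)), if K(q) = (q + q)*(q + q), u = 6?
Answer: √44102 ≈ 210.00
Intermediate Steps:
K(q) = 4*q² (K(q) = (2*q)*(2*q) = 4*q²)
I(H) = -6 - 7*H
W(l, Y) = 46656 (W(l, Y) = (4*3²)³ = (4*9)³ = 36³ = 46656)
√(-2554 + W(I(√(u + 6)), 15)) = √(-2554 + 46656) = √44102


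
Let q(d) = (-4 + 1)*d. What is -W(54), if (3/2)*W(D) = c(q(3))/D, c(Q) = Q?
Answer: ⅑ ≈ 0.11111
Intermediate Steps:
q(d) = -3*d
W(D) = -6/D (W(D) = 2*((-3*3)/D)/3 = 2*(-9/D)/3 = -6/D)
-W(54) = -(-6)/54 = -1*(-⅑) = ⅑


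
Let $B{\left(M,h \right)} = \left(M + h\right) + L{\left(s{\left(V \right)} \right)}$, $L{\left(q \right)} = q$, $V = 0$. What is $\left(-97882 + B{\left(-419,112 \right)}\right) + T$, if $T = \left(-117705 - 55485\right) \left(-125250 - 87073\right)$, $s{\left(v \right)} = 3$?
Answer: $36772122184$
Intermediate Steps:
$B{\left(M,h \right)} = 3 + M + h$ ($B{\left(M,h \right)} = \left(M + h\right) + 3 = 3 + M + h$)
$T = 36772220370$ ($T = \left(-173190\right) \left(-212323\right) = 36772220370$)
$\left(-97882 + B{\left(-419,112 \right)}\right) + T = \left(-97882 + \left(3 - 419 + 112\right)\right) + 36772220370 = \left(-97882 - 304\right) + 36772220370 = -98186 + 36772220370 = 36772122184$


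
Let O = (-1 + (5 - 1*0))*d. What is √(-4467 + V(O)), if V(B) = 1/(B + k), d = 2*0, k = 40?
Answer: I*√1786790/20 ≈ 66.835*I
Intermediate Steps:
d = 0
O = 0 (O = (-1 + (5 - 1*0))*0 = (-1 + (5 + 0))*0 = (-1 + 5)*0 = 4*0 = 0)
V(B) = 1/(40 + B) (V(B) = 1/(B + 40) = 1/(40 + B))
√(-4467 + V(O)) = √(-4467 + 1/(40 + 0)) = √(-4467 + 1/40) = √(-178679/40) = I*√1786790/20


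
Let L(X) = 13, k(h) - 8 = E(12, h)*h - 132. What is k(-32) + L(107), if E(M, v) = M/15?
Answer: -683/5 ≈ -136.60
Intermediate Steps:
E(M, v) = M/15 (E(M, v) = M*(1/15) = M/15)
k(h) = -124 + 4*h/5 (k(h) = 8 + (((1/15)*12)*h - 132) = 8 + (4*h/5 - 132) = 8 + (-132 + 4*h/5) = -124 + 4*h/5)
k(-32) + L(107) = (-124 + (⅘)*(-32)) + 13 = (-124 - 128/5) + 13 = -748/5 + 13 = -683/5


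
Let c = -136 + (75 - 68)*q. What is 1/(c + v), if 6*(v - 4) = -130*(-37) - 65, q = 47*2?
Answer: 6/7901 ≈ 0.00075940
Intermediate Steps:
q = 94
v = 4769/6 (v = 4 + (-130*(-37) - 65)/6 = 4 + (4810 - 65)/6 = 4 + (⅙)*4745 = 4 + 4745/6 = 4769/6 ≈ 794.83)
c = 522 (c = -136 + (75 - 68)*94 = -136 + 7*94 = -136 + 658 = 522)
1/(c + v) = 1/(522 + 4769/6) = 1/(7901/6) = 6/7901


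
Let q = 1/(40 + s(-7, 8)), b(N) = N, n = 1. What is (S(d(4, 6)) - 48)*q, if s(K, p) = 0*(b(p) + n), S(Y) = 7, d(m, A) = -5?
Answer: -41/40 ≈ -1.0250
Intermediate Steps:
s(K, p) = 0 (s(K, p) = 0*(p + 1) = 0*(1 + p) = 0)
q = 1/40 (q = 1/(40 + 0) = 1/40 ≈ 0.025000)
(S(d(4, 6)) - 48)*q = (7 - 48)*(1/40) = -41*1/40 = -41/40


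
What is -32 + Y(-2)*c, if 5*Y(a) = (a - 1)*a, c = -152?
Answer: -1072/5 ≈ -214.40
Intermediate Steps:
Y(a) = a*(-1 + a)/5 (Y(a) = ((a - 1)*a)/5 = ((-1 + a)*a)/5 = (a*(-1 + a))/5 = a*(-1 + a)/5)
-32 + Y(-2)*c = -32 + ((1/5)*(-2)*(-1 - 2))*(-152) = -32 + ((1/5)*(-2)*(-3))*(-152) = -32 + (6/5)*(-152) = -32 - 912/5 = -1072/5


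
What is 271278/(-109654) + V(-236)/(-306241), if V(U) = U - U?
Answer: -135639/54827 ≈ -2.4739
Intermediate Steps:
V(U) = 0
271278/(-109654) + V(-236)/(-306241) = 271278/(-109654) + 0/(-306241) = 271278*(-1/109654) + 0*(-1/306241) = -135639/54827 + 0 = -135639/54827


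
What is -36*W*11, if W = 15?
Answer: -5940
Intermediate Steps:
-36*W*11 = -36*15*11 = -540*11 = -5940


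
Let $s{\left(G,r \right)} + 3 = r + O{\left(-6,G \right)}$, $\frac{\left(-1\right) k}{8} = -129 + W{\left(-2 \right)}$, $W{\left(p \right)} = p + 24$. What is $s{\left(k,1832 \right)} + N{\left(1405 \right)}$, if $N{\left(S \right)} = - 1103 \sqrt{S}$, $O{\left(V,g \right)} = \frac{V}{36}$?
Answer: $\frac{10973}{6} - 1103 \sqrt{1405} \approx -39515.0$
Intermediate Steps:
$O{\left(V,g \right)} = \frac{V}{36}$ ($O{\left(V,g \right)} = V \frac{1}{36} = \frac{V}{36}$)
$W{\left(p \right)} = 24 + p$
$k = 856$ ($k = - 8 \left(-129 + \left(24 - 2\right)\right) = - 8 \left(-129 + 22\right) = \left(-8\right) \left(-107\right) = 856$)
$s{\left(G,r \right)} = - \frac{19}{6} + r$ ($s{\left(G,r \right)} = -3 + \left(r + \frac{1}{36} \left(-6\right)\right) = -3 + \left(r - \frac{1}{6}\right) = -3 + \left(- \frac{1}{6} + r\right) = - \frac{19}{6} + r$)
$s{\left(k,1832 \right)} + N{\left(1405 \right)} = \left(- \frac{19}{6} + 1832\right) - 1103 \sqrt{1405} = \frac{10973}{6} - 1103 \sqrt{1405}$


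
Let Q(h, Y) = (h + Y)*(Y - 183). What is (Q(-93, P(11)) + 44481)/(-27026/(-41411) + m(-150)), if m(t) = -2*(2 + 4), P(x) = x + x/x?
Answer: -1207793226/234953 ≈ -5140.6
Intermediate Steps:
P(x) = 1 + x (P(x) = x + 1 = 1 + x)
Q(h, Y) = (-183 + Y)*(Y + h) (Q(h, Y) = (Y + h)*(-183 + Y) = (-183 + Y)*(Y + h))
m(t) = -12 (m(t) = -2*6 = -12)
(Q(-93, P(11)) + 44481)/(-27026/(-41411) + m(-150)) = (((1 + 11)² - 183*(1 + 11) - 183*(-93) + (1 + 11)*(-93)) + 44481)/(-27026/(-41411) - 12) = ((12² - 183*12 + 17019 + 12*(-93)) + 44481)/(-27026*(-1/41411) - 12) = ((144 - 2196 + 17019 - 1116) + 44481)/(27026/41411 - 12) = (13851 + 44481)/(-469906/41411) = 58332*(-41411/469906) = -1207793226/234953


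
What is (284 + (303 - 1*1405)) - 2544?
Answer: -3362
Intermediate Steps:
(284 + (303 - 1*1405)) - 2544 = (284 + (303 - 1405)) - 2544 = (284 - 1102) - 2544 = -818 - 2544 = -3362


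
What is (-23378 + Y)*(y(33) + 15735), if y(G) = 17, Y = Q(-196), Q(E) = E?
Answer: -371337648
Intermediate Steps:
Y = -196
(-23378 + Y)*(y(33) + 15735) = (-23378 - 196)*(17 + 15735) = -23574*15752 = -371337648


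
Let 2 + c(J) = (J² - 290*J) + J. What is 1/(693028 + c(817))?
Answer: 1/1124402 ≈ 8.8936e-7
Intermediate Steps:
c(J) = -2 + J² - 289*J (c(J) = -2 + ((J² - 290*J) + J) = -2 + (J² - 289*J) = -2 + J² - 289*J)
1/(693028 + c(817)) = 1/(693028 + (-2 + 817² - 289*817)) = 1/(693028 + (-2 + 667489 - 236113)) = 1/(693028 + 431374) = 1/1124402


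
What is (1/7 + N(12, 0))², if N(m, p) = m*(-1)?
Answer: 6889/49 ≈ 140.59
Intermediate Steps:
N(m, p) = -m
(1/7 + N(12, 0))² = (1/7 - 1*12)² = (⅐ - 12)² = (-83/7)² = 6889/49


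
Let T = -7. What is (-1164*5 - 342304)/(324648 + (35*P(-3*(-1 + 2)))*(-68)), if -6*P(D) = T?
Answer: -522186/482807 ≈ -1.0816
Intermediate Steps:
P(D) = 7/6 (P(D) = -1/6*(-7) = 7/6)
(-1164*5 - 342304)/(324648 + (35*P(-3*(-1 + 2)))*(-68)) = (-1164*5 - 342304)/(324648 + (35*(7/6))*(-68)) = (-5820 - 342304)/(324648 + (245/6)*(-68)) = -348124/(324648 - 8330/3) = -348124/965614/3 = -348124*3/965614 = -522186/482807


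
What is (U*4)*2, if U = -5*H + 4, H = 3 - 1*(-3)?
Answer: -208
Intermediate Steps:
H = 6 (H = 3 + 3 = 6)
U = -26 (U = -5*6 + 4 = -30 + 4 = -26)
(U*4)*2 = -26*4*2 = -104*2 = -208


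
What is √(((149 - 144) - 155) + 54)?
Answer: 4*I*√6 ≈ 9.798*I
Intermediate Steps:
√(((149 - 144) - 155) + 54) = √((5 - 155) + 54) = √(-150 + 54) = √(-96) = 4*I*√6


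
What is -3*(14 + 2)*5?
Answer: -240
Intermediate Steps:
-3*(14 + 2)*5 = -3*16*5 = -48*5 = -240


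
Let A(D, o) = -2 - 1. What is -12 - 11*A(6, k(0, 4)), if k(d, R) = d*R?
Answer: 21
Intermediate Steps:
k(d, R) = R*d
A(D, o) = -3
-12 - 11*A(6, k(0, 4)) = -12 - 11*(-3) = -12 + 33 = 21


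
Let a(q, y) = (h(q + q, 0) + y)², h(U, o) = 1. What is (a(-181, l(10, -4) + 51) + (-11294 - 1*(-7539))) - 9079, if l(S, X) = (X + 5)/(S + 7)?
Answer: -2925801/289 ≈ -10124.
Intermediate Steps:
l(S, X) = (5 + X)/(7 + S)
a(q, y) = (1 + y)²
(a(-181, l(10, -4) + 51) + (-11294 - 1*(-7539))) - 9079 = ((1 + ((5 - 4)/(7 + 10) + 51))² + (-11294 - 1*(-7539))) - 9079 = ((1 + (1/17 + 51))² + (-11294 + 7539)) - 9079 = ((1 + ((1/17)*1 + 51))² - 3755) - 9079 = ((1 + (1/17 + 51))² - 3755) - 9079 = ((1 + 868/17)² - 3755) - 9079 = ((885/17)² - 3755) - 9079 = (783225/289 - 3755) - 9079 = -301970/289 - 9079 = -2925801/289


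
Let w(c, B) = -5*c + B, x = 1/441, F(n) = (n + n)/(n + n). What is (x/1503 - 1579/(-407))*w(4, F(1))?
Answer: -19885360556/269768961 ≈ -73.713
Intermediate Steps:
F(n) = 1 (F(n) = (2*n)/((2*n)) = (2*n)*(1/(2*n)) = 1)
x = 1/441 ≈ 0.0022676
w(c, B) = B - 5*c
(x/1503 - 1579/(-407))*w(4, F(1)) = ((1/441)/1503 - 1579/(-407))*(1 - 5*4) = ((1/441)*(1/1503) - 1579*(-1/407))*(1 - 20) = (1/662823 + 1579/407)*(-19) = (1046597924/269768961)*(-19) = -19885360556/269768961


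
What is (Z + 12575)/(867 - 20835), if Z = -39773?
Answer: 4533/3328 ≈ 1.3621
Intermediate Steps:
(Z + 12575)/(867 - 20835) = (-39773 + 12575)/(867 - 20835) = -27198/(-19968) = -27198*(-1/19968) = 4533/3328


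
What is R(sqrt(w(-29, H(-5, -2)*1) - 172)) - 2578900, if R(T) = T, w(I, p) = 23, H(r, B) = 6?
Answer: -2578900 + I*sqrt(149) ≈ -2.5789e+6 + 12.207*I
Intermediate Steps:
R(sqrt(w(-29, H(-5, -2)*1) - 172)) - 2578900 = sqrt(23 - 172) - 2578900 = sqrt(-149) - 2578900 = I*sqrt(149) - 2578900 = -2578900 + I*sqrt(149)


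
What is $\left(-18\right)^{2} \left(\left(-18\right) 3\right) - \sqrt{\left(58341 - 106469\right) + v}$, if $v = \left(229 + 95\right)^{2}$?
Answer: $-17496 - 4 \sqrt{3553} \approx -17734.0$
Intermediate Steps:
$v = 104976$ ($v = 324^{2} = 104976$)
$\left(-18\right)^{2} \left(\left(-18\right) 3\right) - \sqrt{\left(58341 - 106469\right) + v} = \left(-18\right)^{2} \left(\left(-18\right) 3\right) - \sqrt{\left(58341 - 106469\right) + 104976} = 324 \left(-54\right) - \sqrt{-48128 + 104976} = -17496 - \sqrt{56848} = -17496 - 4 \sqrt{3553}$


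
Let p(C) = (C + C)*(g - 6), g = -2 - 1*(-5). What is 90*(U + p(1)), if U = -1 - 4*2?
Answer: -1350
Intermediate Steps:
U = -9 (U = -1 - 8 = -9)
g = 3 (g = -2 + 5 = 3)
p(C) = -6*C (p(C) = (C + C)*(3 - 6) = (2*C)*(-3) = -6*C)
90*(U + p(1)) = 90*(-9 - 6*1) = 90*(-9 - 6) = 90*(-15) = -1350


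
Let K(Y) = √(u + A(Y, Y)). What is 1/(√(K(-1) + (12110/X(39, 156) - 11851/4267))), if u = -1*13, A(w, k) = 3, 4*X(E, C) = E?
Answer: √166413/√(206231291 + 166413*I*√10) ≈ 0.028406 - 3.6242e-5*I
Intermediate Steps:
X(E, C) = E/4
u = -13
K(Y) = I*√10 (K(Y) = √(-13 + 3) = √(-10) = I*√10)
1/(√(K(-1) + (12110/X(39, 156) - 11851/4267))) = 1/(√(I*√10 + (12110/(((¼)*39)) - 11851/4267))) = 1/(√(I*√10 + (12110/(39/4) - 11851*1/4267))) = 1/(√(I*√10 + (12110*(4/39) - 11851/4267))) = 1/(√(I*√10 + (48440/39 - 11851/4267))) = 1/(√(I*√10 + 206231291/166413)) = 1/(√(206231291/166413 + I*√10)) = (206231291/166413 + I*√10)^(-½)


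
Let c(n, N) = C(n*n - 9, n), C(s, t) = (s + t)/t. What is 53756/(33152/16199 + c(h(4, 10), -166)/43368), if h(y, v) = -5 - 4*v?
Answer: 62940950132320/2395044033 ≈ 26280.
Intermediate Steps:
C(s, t) = (s + t)/t
c(n, N) = (-9 + n + n²)/n (c(n, N) = ((n*n - 9) + n)/n = ((n² - 9) + n)/n = ((-9 + n²) + n)/n = (-9 + n + n²)/n)
53756/(33152/16199 + c(h(4, 10), -166)/43368) = 53756/(33152/16199 + (1 + (-5 - 4*10) - 9/(-5 - 4*10))/43368) = 53756/(33152*(1/16199) + (1 + (-5 - 40) - 9/(-5 - 40))*(1/43368)) = 53756/(33152/16199 + (1 - 45 - 9/(-45))*(1/43368)) = 53756/(33152/16199 + (1 - 45 - 9*(-1/45))*(1/43368)) = 53756/(33152/16199 + (1 - 45 + ⅕)*(1/43368)) = 53756/(33152/16199 - 219/5*1/43368) = 53756/(33152/16199 - 73/72280) = 53756/(2395044033/1170863720) = 53756*(1170863720/2395044033) = 62940950132320/2395044033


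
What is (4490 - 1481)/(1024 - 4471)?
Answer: -1003/1149 ≈ -0.87293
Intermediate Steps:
(4490 - 1481)/(1024 - 4471) = 3009/(-3447) = 3009*(-1/3447) = -1003/1149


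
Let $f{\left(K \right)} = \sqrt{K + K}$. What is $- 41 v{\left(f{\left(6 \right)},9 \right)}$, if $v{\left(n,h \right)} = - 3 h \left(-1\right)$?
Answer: $-1107$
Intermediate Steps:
$f{\left(K \right)} = \sqrt{2} \sqrt{K}$ ($f{\left(K \right)} = \sqrt{2 K} = \sqrt{2} \sqrt{K}$)
$v{\left(n,h \right)} = 3 h$
$- 41 v{\left(f{\left(6 \right)},9 \right)} = - 41 \cdot 3 \cdot 9 = \left(-41\right) 27 = -1107$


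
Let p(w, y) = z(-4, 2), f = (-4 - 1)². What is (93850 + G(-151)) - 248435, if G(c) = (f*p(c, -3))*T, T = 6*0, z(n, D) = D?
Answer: -154585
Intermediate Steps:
f = 25 (f = (-5)² = 25)
T = 0
p(w, y) = 2
G(c) = 0 (G(c) = (25*2)*0 = 50*0 = 0)
(93850 + G(-151)) - 248435 = (93850 + 0) - 248435 = 93850 - 248435 = -154585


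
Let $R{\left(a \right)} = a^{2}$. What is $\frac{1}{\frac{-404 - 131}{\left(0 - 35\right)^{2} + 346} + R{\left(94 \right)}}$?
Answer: $\frac{1571}{13880821} \approx 0.00011318$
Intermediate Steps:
$\frac{1}{\frac{-404 - 131}{\left(0 - 35\right)^{2} + 346} + R{\left(94 \right)}} = \frac{1}{\frac{-404 - 131}{\left(0 - 35\right)^{2} + 346} + 94^{2}} = \frac{1}{\frac{-404 + \left(-2254 + 2123\right)}{\left(-35\right)^{2} + 346} + 8836} = \frac{1}{\frac{-404 - 131}{1225 + 346} + 8836} = \frac{1}{- \frac{535}{1571} + 8836} = \frac{1}{\frac{13880821}{1571}} = \frac{1571}{13880821}$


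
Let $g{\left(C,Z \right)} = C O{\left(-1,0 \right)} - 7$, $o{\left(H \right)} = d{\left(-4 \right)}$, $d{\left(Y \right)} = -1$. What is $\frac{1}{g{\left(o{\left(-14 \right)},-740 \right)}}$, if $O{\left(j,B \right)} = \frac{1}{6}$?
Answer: $- \frac{6}{43} \approx -0.13953$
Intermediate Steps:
$O{\left(j,B \right)} = \frac{1}{6}$
$o{\left(H \right)} = -1$
$g{\left(C,Z \right)} = -7 + \frac{C}{6}$ ($g{\left(C,Z \right)} = C \frac{1}{6} - 7 = \frac{C}{6} - 7 = -7 + \frac{C}{6}$)
$\frac{1}{g{\left(o{\left(-14 \right)},-740 \right)}} = \frac{1}{-7 + \frac{1}{6} \left(-1\right)} = \frac{1}{-7 - \frac{1}{6}} = \frac{1}{- \frac{43}{6}} = - \frac{6}{43}$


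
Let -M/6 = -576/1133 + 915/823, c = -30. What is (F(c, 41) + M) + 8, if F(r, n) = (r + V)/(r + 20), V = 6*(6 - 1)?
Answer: 4083790/932459 ≈ 4.3796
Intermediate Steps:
V = 30 (V = 6*5 = 30)
F(r, n) = (30 + r)/(20 + r) (F(r, n) = (r + 30)/(r + 20) = (30 + r)/(20 + r))
M = -3375882/932459 (M = -6*(-576/1133 + 915/823) = -6*562647/932459 = -3375882/932459 ≈ -3.6204)
(F(c, 41) + M) + 8 = ((30 - 30)/(20 - 30) - 3375882/932459) + 8 = (0/(-10) - 3375882/932459) + 8 = (-⅒*0 - 3375882/932459) + 8 = (0 - 3375882/932459) + 8 = -3375882/932459 + 8 = 4083790/932459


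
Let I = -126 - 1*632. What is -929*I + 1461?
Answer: 705643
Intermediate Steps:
I = -758 (I = -126 - 632 = -758)
-929*I + 1461 = -929*(-758) + 1461 = 704182 + 1461 = 705643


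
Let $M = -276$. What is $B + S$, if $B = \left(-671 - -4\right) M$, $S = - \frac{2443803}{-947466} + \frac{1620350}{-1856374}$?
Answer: $\frac{4151198017755325}{22549374978} \approx 1.8409 \cdot 10^{5}$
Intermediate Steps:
$S = \frac{38479305349}{22549374978}$ ($S = \left(-2443803\right) \left(- \frac{1}{947466}\right) + 1620350 \left(- \frac{1}{1856374}\right) = \frac{814601}{315822} - \frac{810175}{928187} = \frac{38479305349}{22549374978} \approx 1.7064$)
$B = 184092$ ($B = \left(-671 - -4\right) \left(-276\right) = \left(-671 + 4\right) \left(-276\right) = \left(-667\right) \left(-276\right) = 184092$)
$B + S = 184092 + \frac{38479305349}{22549374978} = \frac{4151198017755325}{22549374978}$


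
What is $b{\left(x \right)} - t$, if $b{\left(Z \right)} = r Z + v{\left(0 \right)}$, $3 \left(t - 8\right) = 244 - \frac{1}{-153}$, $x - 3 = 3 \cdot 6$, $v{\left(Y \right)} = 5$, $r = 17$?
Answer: $\frac{125153}{459} \approx 272.66$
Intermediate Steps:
$x = 21$ ($x = 3 + 3 \cdot 6 = 3 + 18 = 21$)
$t = \frac{41005}{459}$ ($t = 8 + \frac{244 - \frac{1}{-153}}{3} = 8 + \frac{244 - - \frac{1}{153}}{3} = 8 + \frac{244 + \frac{1}{153}}{3} = 8 + \frac{1}{3} \cdot \frac{37333}{153} = 8 + \frac{37333}{459} = \frac{41005}{459} \approx 89.335$)
$b{\left(Z \right)} = 5 + 17 Z$ ($b{\left(Z \right)} = 17 Z + 5 = 5 + 17 Z$)
$b{\left(x \right)} - t = \left(5 + 17 \cdot 21\right) - \frac{41005}{459} = \left(5 + 357\right) - \frac{41005}{459} = 362 - \frac{41005}{459} = \frac{125153}{459}$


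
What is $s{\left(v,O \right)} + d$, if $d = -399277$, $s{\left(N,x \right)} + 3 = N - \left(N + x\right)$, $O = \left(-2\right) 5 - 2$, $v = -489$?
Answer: $-399268$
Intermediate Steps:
$O = -12$ ($O = -10 - 2 = -12$)
$s{\left(N,x \right)} = -3 - x$ ($s{\left(N,x \right)} = -3 + \left(N - \left(N + x\right)\right) = -3 - x$)
$s{\left(v,O \right)} + d = \left(-3 - -12\right) - 399277 = \left(-3 + 12\right) - 399277 = 9 - 399277 = -399268$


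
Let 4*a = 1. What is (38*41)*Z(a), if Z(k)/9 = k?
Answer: 7011/2 ≈ 3505.5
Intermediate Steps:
a = ¼ (a = (¼)*1 = ¼ ≈ 0.25000)
Z(k) = 9*k
(38*41)*Z(a) = (38*41)*(9*(¼)) = 1558*(9/4) = 7011/2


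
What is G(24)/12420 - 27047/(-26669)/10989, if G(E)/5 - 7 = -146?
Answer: -13569883/242901252 ≈ -0.055866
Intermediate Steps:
G(E) = -695 (G(E) = 35 + 5*(-146) = 35 - 730 = -695)
G(24)/12420 - 27047/(-26669)/10989 = -695/12420 - 27047/(-26669)/10989 = -695*1/12420 - 27047*(-1/26669)*(1/10989) = -139/2484 + (27047/26669)*(1/10989) = -139/2484 + 731/7920693 = -13569883/242901252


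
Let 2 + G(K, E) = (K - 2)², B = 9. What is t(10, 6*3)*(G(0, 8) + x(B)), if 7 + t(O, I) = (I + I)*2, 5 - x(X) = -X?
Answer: 1040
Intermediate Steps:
G(K, E) = -2 + (-2 + K)² (G(K, E) = -2 + (K - 2)² = -2 + (-2 + K)²)
x(X) = 5 + X (x(X) = 5 - (-1)*X = 5 + X)
t(O, I) = -7 + 4*I (t(O, I) = -7 + (I + I)*2 = -7 + (2*I)*2 = -7 + 4*I)
t(10, 6*3)*(G(0, 8) + x(B)) = (-7 + 4*(6*3))*((-2 + (-2 + 0)²) + (5 + 9)) = (-7 + 4*18)*((-2 + (-2)²) + 14) = (-7 + 72)*((-2 + 4) + 14) = 65*(2 + 14) = 65*16 = 1040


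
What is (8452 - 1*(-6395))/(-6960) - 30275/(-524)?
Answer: 16911181/303920 ≈ 55.644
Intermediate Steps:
(8452 - 1*(-6395))/(-6960) - 30275/(-524) = (8452 + 6395)*(-1/6960) - 30275*(-1/524) = 14847*(-1/6960) + 30275/524 = -4949/2320 + 30275/524 = 16911181/303920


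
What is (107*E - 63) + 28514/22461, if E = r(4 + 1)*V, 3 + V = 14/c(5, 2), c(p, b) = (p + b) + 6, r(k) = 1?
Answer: -78108052/291993 ≈ -267.50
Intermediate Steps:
c(p, b) = 6 + b + p (c(p, b) = (b + p) + 6 = 6 + b + p)
V = -25/13 (V = -3 + 14/(6 + 2 + 5) = -3 + 14/13 = -25/13 ≈ -1.9231)
E = -25/13 (E = 1*(-25/13) = -25/13 ≈ -1.9231)
(107*E - 63) + 28514/22461 = (107*(-25/13) - 63) + 28514/22461 = (-2675/13 - 63) + 28514*(1/22461) = -3494/13 + 28514/22461 = -78108052/291993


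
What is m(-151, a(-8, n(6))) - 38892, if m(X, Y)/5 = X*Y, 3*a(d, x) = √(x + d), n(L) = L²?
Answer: -38892 - 1510*√7/3 ≈ -40224.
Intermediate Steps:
a(d, x) = √(d + x)/3 (a(d, x) = √(x + d)/3 = √(d + x)/3)
m(X, Y) = 5*X*Y (m(X, Y) = 5*(X*Y) = 5*X*Y)
m(-151, a(-8, n(6))) - 38892 = 5*(-151)*(√(-8 + 6²)/3) - 38892 = 5*(-151)*(√(-8 + 36)/3) - 38892 = 5*(-151)*(√28/3) - 38892 = 5*(-151)*((2*√7)/3) - 38892 = 5*(-151)*(2*√7/3) - 38892 = -1510*√7/3 - 38892 = -38892 - 1510*√7/3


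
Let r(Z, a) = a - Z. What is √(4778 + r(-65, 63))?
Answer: √4906 ≈ 70.043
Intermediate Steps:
√(4778 + r(-65, 63)) = √(4778 + (63 - 1*(-65))) = √(4778 + (63 + 65)) = √(4778 + 128) = √4906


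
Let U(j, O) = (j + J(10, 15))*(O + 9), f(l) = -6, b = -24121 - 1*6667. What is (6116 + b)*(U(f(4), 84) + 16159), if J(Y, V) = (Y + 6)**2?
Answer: -972298848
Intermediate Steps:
J(Y, V) = (6 + Y)**2
b = -30788 (b = -24121 - 6667 = -30788)
U(j, O) = (9 + O)*(256 + j) (U(j, O) = (j + (6 + 10)**2)*(O + 9) = (j + 16**2)*(9 + O) = (j + 256)*(9 + O) = (256 + j)*(9 + O) = (9 + O)*(256 + j))
(6116 + b)*(U(f(4), 84) + 16159) = (6116 - 30788)*((2304 + 9*(-6) + 256*84 + 84*(-6)) + 16159) = -24672*((2304 - 54 + 21504 - 504) + 16159) = -24672*(23250 + 16159) = -24672*39409 = -972298848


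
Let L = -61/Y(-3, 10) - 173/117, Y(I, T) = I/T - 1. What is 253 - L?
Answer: 1868/9 ≈ 207.56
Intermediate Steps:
Y(I, T) = -1 + I/T
L = 409/9 (L = -61*10/(-3 - 1*10) - 173/117 = -61*10/(-3 - 10) - 173*1/117 = -61/((⅒)*(-13)) - 173/117 = -61/(-13/10) - 173/117 = -61*(-10/13) - 173/117 = 610/13 - 173/117 = 409/9 ≈ 45.444)
253 - L = 253 - 1*409/9 = 253 - 409/9 = 1868/9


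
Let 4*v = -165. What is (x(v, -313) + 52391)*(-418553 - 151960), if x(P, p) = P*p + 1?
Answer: -149025412269/4 ≈ -3.7256e+10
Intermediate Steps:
v = -165/4 (v = (1/4)*(-165) = -165/4 ≈ -41.250)
x(P, p) = 1 + P*p
(x(v, -313) + 52391)*(-418553 - 151960) = ((1 - 165/4*(-313)) + 52391)*(-418553 - 151960) = ((1 + 51645/4) + 52391)*(-570513) = (51649/4 + 52391)*(-570513) = (261213/4)*(-570513) = -149025412269/4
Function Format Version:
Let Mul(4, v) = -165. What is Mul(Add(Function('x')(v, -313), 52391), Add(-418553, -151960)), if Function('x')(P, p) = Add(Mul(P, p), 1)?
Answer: Rational(-149025412269, 4) ≈ -3.7256e+10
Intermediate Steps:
v = Rational(-165, 4) (v = Mul(Rational(1, 4), -165) = Rational(-165, 4) ≈ -41.250)
Function('x')(P, p) = Add(1, Mul(P, p))
Mul(Add(Function('x')(v, -313), 52391), Add(-418553, -151960)) = Mul(Add(Add(1, Mul(Rational(-165, 4), -313)), 52391), Add(-418553, -151960)) = Mul(Add(Add(1, Rational(51645, 4)), 52391), -570513) = Mul(Add(Rational(51649, 4), 52391), -570513) = Mul(Rational(261213, 4), -570513) = Rational(-149025412269, 4)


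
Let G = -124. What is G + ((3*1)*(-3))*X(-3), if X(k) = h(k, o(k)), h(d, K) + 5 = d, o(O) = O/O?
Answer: -52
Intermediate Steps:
o(O) = 1
h(d, K) = -5 + d
X(k) = -5 + k
G + ((3*1)*(-3))*X(-3) = -124 + ((3*1)*(-3))*(-5 - 3) = -124 + (3*(-3))*(-8) = -124 - 9*(-8) = -124 + 72 = -52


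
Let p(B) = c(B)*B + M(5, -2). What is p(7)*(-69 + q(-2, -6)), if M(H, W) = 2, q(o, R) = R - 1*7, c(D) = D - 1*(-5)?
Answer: -7052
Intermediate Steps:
c(D) = 5 + D (c(D) = D + 5 = 5 + D)
q(o, R) = -7 + R (q(o, R) = R - 7 = -7 + R)
p(B) = 2 + B*(5 + B) (p(B) = (5 + B)*B + 2 = B*(5 + B) + 2 = 2 + B*(5 + B))
p(7)*(-69 + q(-2, -6)) = (2 + 7*(5 + 7))*(-69 + (-7 - 6)) = (2 + 7*12)*(-69 - 13) = (2 + 84)*(-82) = 86*(-82) = -7052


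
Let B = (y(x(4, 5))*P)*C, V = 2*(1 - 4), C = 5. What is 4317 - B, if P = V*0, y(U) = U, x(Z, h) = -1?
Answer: 4317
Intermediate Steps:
V = -6 (V = 2*(-3) = -6)
P = 0 (P = -6*0 = 0)
B = 0 (B = -1*0*5 = 0*5 = 0)
4317 - B = 4317 - 1*0 = 4317 + 0 = 4317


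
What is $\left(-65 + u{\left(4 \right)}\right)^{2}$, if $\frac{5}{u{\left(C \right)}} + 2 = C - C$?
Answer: $\frac{18225}{4} \approx 4556.3$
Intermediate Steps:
$u{\left(C \right)} = - \frac{5}{2}$ ($u{\left(C \right)} = \frac{5}{-2 + \left(C - C\right)} = \frac{5}{-2 + 0} = \frac{5}{-2} = 5 \left(- \frac{1}{2}\right) = - \frac{5}{2}$)
$\left(-65 + u{\left(4 \right)}\right)^{2} = \left(-65 - \frac{5}{2}\right)^{2} = \left(- \frac{135}{2}\right)^{2} = \frac{18225}{4}$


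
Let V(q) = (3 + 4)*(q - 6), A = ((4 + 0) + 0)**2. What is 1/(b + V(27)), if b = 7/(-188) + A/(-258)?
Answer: 24252/3562637 ≈ 0.0068073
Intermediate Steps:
A = 16 (A = (4 + 0)**2 = 4**2 = 16)
V(q) = -42 + 7*q (V(q) = 7*(-6 + q) = -42 + 7*q)
b = -2407/24252 (b = 7/(-188) + 16/(-258) = 7*(-1/188) + 16*(-1/258) = -7/188 - 8/129 = -2407/24252 ≈ -0.099250)
1/(b + V(27)) = 1/(-2407/24252 + (-42 + 7*27)) = 1/(-2407/24252 + (-42 + 189)) = 1/(-2407/24252 + 147) = 1/(3562637/24252) = 24252/3562637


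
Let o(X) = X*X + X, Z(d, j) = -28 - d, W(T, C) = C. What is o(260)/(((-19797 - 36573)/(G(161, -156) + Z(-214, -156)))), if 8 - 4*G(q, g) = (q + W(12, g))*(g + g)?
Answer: -1307436/1879 ≈ -695.81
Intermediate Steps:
G(q, g) = 2 - g*(g + q)/2 (G(q, g) = 2 - (q + g)*(g + g)/4 = 2 - (g + q)*2*g/4 = 2 - g*(g + q)/2)
o(X) = X + X² (o(X) = X² + X = X + X²)
o(260)/(((-19797 - 36573)/(G(161, -156) + Z(-214, -156)))) = (260*(1 + 260))/(((-19797 - 36573)/((2 - ½*(-156)² - ½*(-156)*161) + (-28 - 1*(-214))))) = (260*261)/((-56370/((2 - ½*24336 + 12558) + (-28 + 214)))) = 67860/((-56370/((2 - 12168 + 12558) + 186))) = 67860/((-56370/(392 + 186))) = 67860/((-56370/578)) = 67860/((-56370*1/578)) = 67860/(-28185/289) = 67860*(-289/28185) = -1307436/1879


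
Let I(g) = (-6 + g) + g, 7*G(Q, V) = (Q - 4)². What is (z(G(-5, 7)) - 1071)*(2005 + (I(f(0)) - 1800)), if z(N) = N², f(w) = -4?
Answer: -8770338/49 ≈ -1.7899e+5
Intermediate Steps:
G(Q, V) = (-4 + Q)²/7 (G(Q, V) = (Q - 4)²/7 = (-4 + Q)²/7)
I(g) = -6 + 2*g
(z(G(-5, 7)) - 1071)*(2005 + (I(f(0)) - 1800)) = (((-4 - 5)²/7)² - 1071)*(2005 + ((-6 + 2*(-4)) - 1800)) = (((⅐)*(-9)²)² - 1071)*(2005 + ((-6 - 8) - 1800)) = (((⅐)*81)² - 1071)*(2005 + (-14 - 1800)) = ((81/7)² - 1071)*(2005 - 1814) = (6561/49 - 1071)*191 = -45918/49*191 = -8770338/49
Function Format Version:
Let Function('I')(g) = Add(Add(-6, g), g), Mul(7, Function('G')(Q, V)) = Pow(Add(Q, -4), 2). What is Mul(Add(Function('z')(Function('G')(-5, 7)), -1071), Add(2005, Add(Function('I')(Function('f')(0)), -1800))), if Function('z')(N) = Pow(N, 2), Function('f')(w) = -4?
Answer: Rational(-8770338, 49) ≈ -1.7899e+5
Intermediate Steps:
Function('G')(Q, V) = Mul(Rational(1, 7), Pow(Add(-4, Q), 2)) (Function('G')(Q, V) = Mul(Rational(1, 7), Pow(Add(Q, -4), 2)) = Mul(Rational(1, 7), Pow(Add(-4, Q), 2)))
Function('I')(g) = Add(-6, Mul(2, g))
Mul(Add(Function('z')(Function('G')(-5, 7)), -1071), Add(2005, Add(Function('I')(Function('f')(0)), -1800))) = Mul(Add(Pow(Mul(Rational(1, 7), Pow(Add(-4, -5), 2)), 2), -1071), Add(2005, Add(Add(-6, Mul(2, -4)), -1800))) = Mul(Add(Pow(Mul(Rational(1, 7), Pow(-9, 2)), 2), -1071), Add(2005, Add(Add(-6, -8), -1800))) = Mul(Add(Pow(Mul(Rational(1, 7), 81), 2), -1071), Add(2005, Add(-14, -1800))) = Mul(Add(Pow(Rational(81, 7), 2), -1071), Add(2005, -1814)) = Mul(Add(Rational(6561, 49), -1071), 191) = Mul(Rational(-45918, 49), 191) = Rational(-8770338, 49)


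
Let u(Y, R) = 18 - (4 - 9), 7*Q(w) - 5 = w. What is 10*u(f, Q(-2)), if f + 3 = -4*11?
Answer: 230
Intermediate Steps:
Q(w) = 5/7 + w/7
f = -47 (f = -3 - 4*11 = -3 - 44 = -47)
u(Y, R) = 23 (u(Y, R) = 18 - 1*(-5) = 18 + 5 = 23)
10*u(f, Q(-2)) = 10*23 = 230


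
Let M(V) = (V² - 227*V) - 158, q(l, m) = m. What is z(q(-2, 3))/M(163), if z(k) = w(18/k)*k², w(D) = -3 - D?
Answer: 27/3530 ≈ 0.0076487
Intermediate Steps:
z(k) = k²*(-3 - 18/k) (z(k) = (-3 - 18/k)*k² = k²*(-3 - 18/k))
M(V) = -158 + V² - 227*V
z(q(-2, 3))/M(163) = (-3*3*(6 + 3))/(-158 + 163² - 227*163) = (-3*3*9)/(-158 + 26569 - 37001) = -81/(-10590) = -81*(-1/10590) = 27/3530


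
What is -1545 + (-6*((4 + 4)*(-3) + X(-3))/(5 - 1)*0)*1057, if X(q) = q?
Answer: -1545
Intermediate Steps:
-1545 + (-6*((4 + 4)*(-3) + X(-3))/(5 - 1)*0)*1057 = -1545 + (-6*((4 + 4)*(-3) - 3)/(5 - 1)*0)*1057 = -1545 + (-6*(8*(-3) - 3)/4*0)*1057 = -1545 + (-6*(-24 - 3)/4*0)*1057 = -1545 + (-(-162)/4*0)*1057 = -1545 + (-6*(-27/4)*0)*1057 = -1545 + ((81/2)*0)*1057 = -1545 + 0*1057 = -1545 + 0 = -1545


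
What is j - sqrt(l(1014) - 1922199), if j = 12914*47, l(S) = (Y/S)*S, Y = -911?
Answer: 606958 - I*sqrt(1923110) ≈ 6.0696e+5 - 1386.8*I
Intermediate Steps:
l(S) = -911 (l(S) = (-911/S)*S = -911)
j = 606958
j - sqrt(l(1014) - 1922199) = 606958 - sqrt(-911 - 1922199) = 606958 - sqrt(-1923110) = 606958 - I*sqrt(1923110)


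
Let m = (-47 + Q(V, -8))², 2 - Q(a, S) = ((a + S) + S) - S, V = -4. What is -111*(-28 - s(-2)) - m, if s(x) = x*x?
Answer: 2463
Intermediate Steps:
s(x) = x²
Q(a, S) = 2 - S - a (Q(a, S) = 2 - (((a + S) + S) - S) = 2 - (((S + a) + S) - S) = 2 - ((a + 2*S) - S) = 2 - (S + a) = 2 + (-S - a) = 2 - S - a)
m = 1089 (m = (-47 + (2 - 1*(-8) - 1*(-4)))² = (-47 + (2 + 8 + 4))² = (-47 + 14)² = (-33)² = 1089)
-111*(-28 - s(-2)) - m = -111*(-28 - 1*(-2)²) - 1*1089 = -111*(-28 - 1*4) - 1089 = -111*(-28 - 4) - 1089 = -111*(-32) - 1089 = 3552 - 1089 = 2463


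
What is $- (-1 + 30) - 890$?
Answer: $-919$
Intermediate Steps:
$- (-1 + 30) - 890 = \left(-1\right) 29 - 890 = -29 - 890 = -919$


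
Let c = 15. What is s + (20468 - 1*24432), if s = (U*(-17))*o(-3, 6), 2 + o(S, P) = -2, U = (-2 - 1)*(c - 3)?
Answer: -6412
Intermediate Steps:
U = -36 (U = (-2 - 1)*(15 - 3) = -3*12 = -36)
o(S, P) = -4 (o(S, P) = -2 - 2 = -4)
s = -2448 (s = -36*(-17)*(-4) = 612*(-4) = -2448)
s + (20468 - 1*24432) = -2448 + (20468 - 1*24432) = -2448 + (20468 - 24432) = -2448 - 3964 = -6412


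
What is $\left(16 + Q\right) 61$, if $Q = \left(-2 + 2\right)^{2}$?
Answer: $976$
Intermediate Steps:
$Q = 0$ ($Q = 0^{2} = 0$)
$\left(16 + Q\right) 61 = \left(16 + 0\right) 61 = 16 \cdot 61 = 976$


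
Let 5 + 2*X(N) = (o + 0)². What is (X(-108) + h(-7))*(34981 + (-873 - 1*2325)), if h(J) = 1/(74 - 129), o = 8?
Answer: 103072269/110 ≈ 9.3702e+5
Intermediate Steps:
h(J) = -1/55 (h(J) = 1/(-55) = -1/55)
X(N) = 59/2 (X(N) = -5/2 + (8 + 0)²/2 = -5/2 + (½)*8² = -5/2 + (½)*64 = -5/2 + 32 = 59/2)
(X(-108) + h(-7))*(34981 + (-873 - 1*2325)) = (59/2 - 1/55)*(34981 + (-873 - 1*2325)) = 3243*(34981 + (-873 - 2325))/110 = 3243*(34981 - 3198)/110 = (3243/110)*31783 = 103072269/110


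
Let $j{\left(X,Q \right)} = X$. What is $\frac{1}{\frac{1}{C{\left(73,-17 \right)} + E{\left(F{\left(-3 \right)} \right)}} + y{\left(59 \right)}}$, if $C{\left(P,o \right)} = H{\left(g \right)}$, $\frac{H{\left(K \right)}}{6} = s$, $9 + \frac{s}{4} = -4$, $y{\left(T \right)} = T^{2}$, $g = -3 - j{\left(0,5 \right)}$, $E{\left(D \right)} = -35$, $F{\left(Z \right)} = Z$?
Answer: $\frac{347}{1207906} \approx 0.00028727$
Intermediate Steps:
$g = -3$ ($g = -3 - 0 = -3 + 0 = -3$)
$s = -52$ ($s = -36 + 4 \left(-4\right) = -36 - 16 = -52$)
$H{\left(K \right)} = -312$ ($H{\left(K \right)} = 6 \left(-52\right) = -312$)
$C{\left(P,o \right)} = -312$
$\frac{1}{\frac{1}{C{\left(73,-17 \right)} + E{\left(F{\left(-3 \right)} \right)}} + y{\left(59 \right)}} = \frac{1}{\frac{1}{-312 - 35} + 59^{2}} = \frac{1}{\frac{1}{-347} + 3481} = \frac{1}{- \frac{1}{347} + 3481} = \frac{1}{\frac{1207906}{347}} = \frac{347}{1207906}$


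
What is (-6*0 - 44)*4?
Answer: -176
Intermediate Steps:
(-6*0 - 44)*4 = (0 - 44)*4 = -44*4 = -176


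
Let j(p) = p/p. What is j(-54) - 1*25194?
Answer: -25193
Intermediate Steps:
j(p) = 1
j(-54) - 1*25194 = 1 - 1*25194 = 1 - 25194 = -25193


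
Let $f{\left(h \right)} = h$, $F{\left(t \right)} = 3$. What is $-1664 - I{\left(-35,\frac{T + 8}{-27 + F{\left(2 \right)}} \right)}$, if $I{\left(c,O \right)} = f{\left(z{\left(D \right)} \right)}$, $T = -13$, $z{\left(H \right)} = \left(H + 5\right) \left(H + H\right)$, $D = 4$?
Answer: $-1736$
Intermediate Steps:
$z{\left(H \right)} = 2 H \left(5 + H\right)$ ($z{\left(H \right)} = \left(5 + H\right) 2 H = 2 H \left(5 + H\right)$)
$I{\left(c,O \right)} = 72$ ($I{\left(c,O \right)} = 2 \cdot 4 \left(5 + 4\right) = 2 \cdot 4 \cdot 9 = 72$)
$-1664 - I{\left(-35,\frac{T + 8}{-27 + F{\left(2 \right)}} \right)} = -1664 - 72 = -1736$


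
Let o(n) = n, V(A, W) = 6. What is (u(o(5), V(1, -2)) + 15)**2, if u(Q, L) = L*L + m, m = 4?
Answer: 3025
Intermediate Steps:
u(Q, L) = 4 + L**2 (u(Q, L) = L*L + 4 = L**2 + 4 = 4 + L**2)
(u(o(5), V(1, -2)) + 15)**2 = ((4 + 6**2) + 15)**2 = ((4 + 36) + 15)**2 = (40 + 15)**2 = 55**2 = 3025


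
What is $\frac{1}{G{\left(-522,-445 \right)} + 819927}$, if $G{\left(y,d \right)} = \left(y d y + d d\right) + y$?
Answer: $- \frac{1}{120237950} \approx -8.3168 \cdot 10^{-9}$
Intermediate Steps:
$G{\left(y,d \right)} = y + d^{2} + d y^{2}$ ($G{\left(y,d \right)} = \left(d y y + d^{2}\right) + y = \left(d y^{2} + d^{2}\right) + y = \left(d^{2} + d y^{2}\right) + y = y + d^{2} + d y^{2}$)
$\frac{1}{G{\left(-522,-445 \right)} + 819927} = \frac{1}{\left(-522 + \left(-445\right)^{2} - 445 \left(-522\right)^{2}\right) + 819927} = \frac{1}{\left(-522 + 198025 - 121255380\right) + 819927} = \frac{1}{-121057877 + 819927} = \frac{1}{-120237950} = - \frac{1}{120237950}$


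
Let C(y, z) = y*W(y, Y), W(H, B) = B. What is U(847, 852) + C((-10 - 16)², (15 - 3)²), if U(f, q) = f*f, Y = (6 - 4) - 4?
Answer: 716057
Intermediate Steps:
Y = -2 (Y = 2 - 4 = -2)
U(f, q) = f²
C(y, z) = -2*y (C(y, z) = y*(-2) = -2*y)
U(847, 852) + C((-10 - 16)², (15 - 3)²) = 847² - 2*(-10 - 16)² = 717409 - 2*(-26)² = 717409 - 2*676 = 717409 - 1352 = 716057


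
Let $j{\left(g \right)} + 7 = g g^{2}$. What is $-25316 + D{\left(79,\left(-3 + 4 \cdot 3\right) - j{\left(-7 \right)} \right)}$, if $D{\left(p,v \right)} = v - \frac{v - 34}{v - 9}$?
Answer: $- \frac{349411}{14} \approx -24958.0$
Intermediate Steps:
$j{\left(g \right)} = -7 + g^{3}$ ($j{\left(g \right)} = -7 + g g^{2} = -7 + g^{3}$)
$D{\left(p,v \right)} = v - \frac{-34 + v}{-9 + v}$
$-25316 + D{\left(79,\left(-3 + 4 \cdot 3\right) - j{\left(-7 \right)} \right)} = -25316 + \frac{34 + \left(\left(-3 + 4 \cdot 3\right) - \left(-7 + \left(-7\right)^{3}\right)\right)^{2} - 10 \left(\left(-3 + 4 \cdot 3\right) - \left(-7 + \left(-7\right)^{3}\right)\right)}{-9 + \left(\left(-3 + 4 \cdot 3\right) - \left(-7 + \left(-7\right)^{3}\right)\right)} = -25316 + \frac{34 + \left(\left(-3 + 12\right) - \left(-7 - 343\right)\right)^{2} - 10 \left(\left(-3 + 12\right) - \left(-7 - 343\right)\right)}{-9 + \left(\left(-3 + 12\right) - \left(-7 - 343\right)\right)} = -25316 + \frac{34 + \left(9 - -350\right)^{2} - 10 \left(9 - -350\right)}{-9 + \left(9 - -350\right)} = -25316 + \frac{34 + \left(9 + 350\right)^{2} - 10 \left(9 + 350\right)}{-9 + \left(9 + 350\right)} = -25316 + \frac{34 + 359^{2} - 3590}{-9 + 359} = -25316 + \frac{34 + 128881 - 3590}{350} = -25316 + \frac{1}{350} \cdot 125325 = -25316 + \frac{5013}{14} = - \frac{349411}{14}$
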